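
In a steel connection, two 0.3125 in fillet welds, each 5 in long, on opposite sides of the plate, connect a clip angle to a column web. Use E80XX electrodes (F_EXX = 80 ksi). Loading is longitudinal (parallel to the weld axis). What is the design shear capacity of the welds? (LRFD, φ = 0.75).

φR_n ≈ 79.5 kips

Effective throat t_e = 0.707 × 0.3125 = 0.2209 in.
Total length L = 10 in; A_we = 0.2209 × 10 = 2.209 in².
F_nw = 0.6 F_EXX = 0.6 × 80 = 48 ksi.
φR_n = 0.75 × 48 × 2.209 = 79.54 kips.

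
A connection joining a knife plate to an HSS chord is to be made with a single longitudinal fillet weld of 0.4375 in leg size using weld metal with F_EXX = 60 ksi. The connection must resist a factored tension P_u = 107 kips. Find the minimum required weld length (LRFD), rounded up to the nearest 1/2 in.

L = 13 in

Throat t_e = 0.707 × 0.4375 = 0.3093 in.
φr_n = 0.75 × 0.6 × 60 × 0.3093 = 8.351 kips/in.
L_req = P_u / φr_n = 107 / 8.351 = 12.81 in total.
Round up → use L = 13 in.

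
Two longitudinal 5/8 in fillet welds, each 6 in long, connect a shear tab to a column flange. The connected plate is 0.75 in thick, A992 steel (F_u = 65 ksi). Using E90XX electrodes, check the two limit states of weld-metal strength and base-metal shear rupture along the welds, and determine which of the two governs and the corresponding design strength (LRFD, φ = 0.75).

E90XX → F_EXX = 90 ksi.
t_e = 0.707 × 0.625 = 0.4419 in; L = 12 in.
Weld metal: φR_n = 0.75 × 0.6 × 90 × 0.4419 × 12 = 214.8 kips.
Base metal (shear rupture): φR_n = 0.75 × 0.6 × 65 × 0.75 × 12 = 263.2 kips.
Governing: weld metal.

φR_n ≈ 215 kips (weld metal governs)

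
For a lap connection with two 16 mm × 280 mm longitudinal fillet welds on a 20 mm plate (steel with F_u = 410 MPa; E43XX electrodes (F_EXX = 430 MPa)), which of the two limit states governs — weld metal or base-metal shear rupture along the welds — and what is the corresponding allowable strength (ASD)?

t_e = 0.707 × 16 = 11.31 mm; L = 560 mm.
Weld metal: R_n/Ω = (1/2.0) × 0.6 × 430 × 11.31 × 560 × 10⁻³ = 817.2 kN.
Base metal (shear rupture): R_n/Ω = (1/2.0) × 0.6 × 410 × 20 × 560 × 10⁻³ = 1378 kN.
Governing: weld metal.

R_n/Ω ≈ 817 kN (weld metal governs)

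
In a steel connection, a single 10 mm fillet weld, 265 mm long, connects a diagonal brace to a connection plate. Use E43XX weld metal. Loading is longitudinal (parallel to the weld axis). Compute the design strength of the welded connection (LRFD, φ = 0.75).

E43XX → F_EXX = 430 MPa.
Effective throat t_e = 0.707 × 10 = 7.07 mm.
Total length L = 265 mm; A_we = 7.07 × 265 = 1874 mm².
F_nw = 0.6 F_EXX = 0.6 × 430 = 258 MPa.
φR_n = 0.75 × 258 × 1874 × 10⁻³ = 362.5 kN.

φR_n ≈ 363 kN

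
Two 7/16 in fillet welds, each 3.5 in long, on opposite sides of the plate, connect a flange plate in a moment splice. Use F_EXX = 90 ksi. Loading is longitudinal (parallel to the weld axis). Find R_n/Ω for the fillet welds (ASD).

Effective throat t_e = 0.707 × 0.4375 = 0.3093 in.
Total length L = 7 in; A_we = 0.3093 × 7 = 2.165 in².
F_nw = 0.6 F_EXX = 0.6 × 90 = 54 ksi.
R_n = 54 × 2.165 = 116.9 kip; R_n/Ω = 116.9/2.0 = 58.46 kip.

R_n/Ω ≈ 58.5 kip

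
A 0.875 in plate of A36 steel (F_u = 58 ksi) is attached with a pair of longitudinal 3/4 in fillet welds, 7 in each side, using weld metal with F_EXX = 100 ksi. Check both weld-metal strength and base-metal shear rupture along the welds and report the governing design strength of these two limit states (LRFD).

φR_n ≈ 320 kips (base-metal shear rupture governs)

t_e = 0.707 × 0.75 = 0.5302 in; L = 14 in.
Weld metal: φR_n = 0.75 × 0.6 × 100 × 0.5302 × 14 = 334.1 kips.
Base metal (shear rupture): φR_n = 0.75 × 0.6 × 58 × 0.875 × 14 = 319.7 kips.
Governing: base-metal shear rupture.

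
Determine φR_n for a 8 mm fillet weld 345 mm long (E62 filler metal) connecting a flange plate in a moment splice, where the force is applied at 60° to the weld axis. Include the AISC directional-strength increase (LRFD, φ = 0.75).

E62XX → F_EXX = 620 MPa.
t_e = 0.707 × 8 = 5.656 mm; A_we = 5.656 × 345 = 1951 mm².
Directional factor: 1.0 + 0.5 sin^1.5(60°) = 1.403.
F_nw = 0.6 × 620 × 1.403 = 521.9 MPa.
φR_n = 0.75 × 521.9 × 1951 × 10⁻³ = 763.8 kN.

φR_n ≈ 764 kN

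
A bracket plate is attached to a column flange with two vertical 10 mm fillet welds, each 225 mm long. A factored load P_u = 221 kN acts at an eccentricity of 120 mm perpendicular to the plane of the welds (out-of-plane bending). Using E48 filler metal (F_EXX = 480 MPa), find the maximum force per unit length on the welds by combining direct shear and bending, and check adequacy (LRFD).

f_max ≈ 1650 N/mm; NOT adequate

L_w = 2 × 225 = 450 mm; section modulus (unit throat) S = 2 × L²/6 = 16880 mm².
Direct shear f_v = P/L_w = 221×10³/450 = 491.1 N/mm.
Moment M = P × e = 221×10³ × 120 = 26520000 N·mm; bending f_b = M/S = 1572 N/mm.
f_max = √(f_v² + f_b²) = √(491.1² + 1572²) = 1647 N/mm.
φr_n = 0.75 × 0.6 × 480 × (0.707 × 10) = 1527 N/mm → NOT adequate.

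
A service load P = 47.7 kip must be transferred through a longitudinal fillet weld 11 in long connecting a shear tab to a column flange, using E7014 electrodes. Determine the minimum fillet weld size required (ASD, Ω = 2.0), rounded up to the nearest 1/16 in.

w = 5/16 in

E70XX → F_EXX = 70 ksi.
Total weld length L = 11 in.
Required throat t_e = P × Ω / (0.6 F_EXX × L) = 47.7 × 2.0 / (0.6 × 70 × 11) = 0.2065 in.
Required leg w = t_e / 0.707 = 0.2921 in → use 5/16 in.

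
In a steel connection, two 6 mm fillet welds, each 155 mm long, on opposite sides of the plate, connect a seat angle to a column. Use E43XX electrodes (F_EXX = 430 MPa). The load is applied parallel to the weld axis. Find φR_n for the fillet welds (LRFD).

Effective throat t_e = 0.707 × 6 = 4.242 mm.
Total length L = 310 mm; A_we = 4.242 × 310 = 1315 mm².
F_nw = 0.6 F_EXX = 0.6 × 430 = 258 MPa.
φR_n = 0.75 × 258 × 1315 × 10⁻³ = 254.5 kN.

φR_n ≈ 254 kN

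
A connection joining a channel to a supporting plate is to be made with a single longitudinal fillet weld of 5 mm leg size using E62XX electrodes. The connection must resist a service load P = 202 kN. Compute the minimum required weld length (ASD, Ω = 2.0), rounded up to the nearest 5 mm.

E62XX → F_EXX = 620 MPa.
Throat t_e = 0.707 × 5 = 3.535 mm.
r_n/Ω = (0.6 × 620 × 3.535) / 2.0 = 657.5 N/mm = 0.6575 kN/mm.
L_req = P / (r_n/Ω) = 202 / 0.6575 = 307.2 mm total.
Round up → use L = 310 mm.

L = 310 mm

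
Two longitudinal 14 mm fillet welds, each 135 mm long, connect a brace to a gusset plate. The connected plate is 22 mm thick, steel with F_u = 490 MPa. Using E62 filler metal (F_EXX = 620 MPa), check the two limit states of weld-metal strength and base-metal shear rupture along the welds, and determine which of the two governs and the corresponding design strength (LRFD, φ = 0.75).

t_e = 0.707 × 14 = 9.898 mm; L = 270 mm.
Weld metal: φR_n = 0.75 × 0.6 × 620 × 9.898 × 270 × 10⁻³ = 745.6 kN.
Base metal (shear rupture): φR_n = 0.75 × 0.6 × 490 × 22 × 270 × 10⁻³ = 1310 kN.
Governing: weld metal.

φR_n ≈ 746 kN (weld metal governs)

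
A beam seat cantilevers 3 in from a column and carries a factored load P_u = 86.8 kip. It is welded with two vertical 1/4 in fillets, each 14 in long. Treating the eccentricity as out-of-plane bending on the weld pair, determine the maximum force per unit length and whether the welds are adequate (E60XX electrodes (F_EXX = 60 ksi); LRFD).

L_w = 2 × 14 = 28 in; section modulus (unit throat) S = 2 × L²/6 = 65.33 in².
Direct shear f_v = P/L_w = 86.8/28 = 3.1 kip/in.
Moment M = P × e = 86.8 × 3 = 260.4 kip·in; bending f_b = M/S = 3.986 kip/in.
f_max = √(f_v² + f_b²) = √(3.1² + 3.986²) = 5.049 kip/in.
φr_n = 0.75 × 0.6 × 60 × (0.707 × 0.25) = 4.772 kip/in → NOT adequate.

f_max ≈ 5.05 kip/in; NOT adequate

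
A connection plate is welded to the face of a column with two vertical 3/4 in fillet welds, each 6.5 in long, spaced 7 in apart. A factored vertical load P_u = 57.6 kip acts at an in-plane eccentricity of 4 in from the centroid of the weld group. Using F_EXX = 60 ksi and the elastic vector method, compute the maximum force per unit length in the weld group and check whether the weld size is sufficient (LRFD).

f_max ≈ 9.13 kip/in; adequate

Total weld length L_w = 13 in. Treat welds as unit-width lines.
Polar moment about centroid: J = 2[d³/12 + d(b/2)²] = 2[6.5³/12 + 6.5×3.5²] = 205 in³.
Direct shear f_v = P/L_w = 57.6 / 13 = 4.431 kip/in (vertical).
Torsion M = P·e = 57.6 × 4 = 230.4 kip·in.
Critical point at (x, y) = (3.5, 3.25) from centroid. f_tx = M·y/J = 3.652 kip/in; f_ty = M·x/J = 3.933 kip/in.
Resultant f_max = √[f_tx² + (f_v + f_ty)²] = √[3.652² + (4.431 + 3.933)²] = 9.127 kip/in.
Capacity per unit length: φr_n = 0.75 × 0.6 × 60 × (0.707 × 0.75) = 14.32 kip/in.
9.127 ≤ 14.32 → adequate.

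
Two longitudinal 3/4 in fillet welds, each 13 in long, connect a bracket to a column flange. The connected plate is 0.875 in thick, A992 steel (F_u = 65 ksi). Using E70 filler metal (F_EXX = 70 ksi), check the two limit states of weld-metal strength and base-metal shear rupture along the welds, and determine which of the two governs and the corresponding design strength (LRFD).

t_e = 0.707 × 0.75 = 0.5302 in; L = 26 in.
Weld metal: φR_n = 0.75 × 0.6 × 70 × 0.5302 × 26 = 434.3 kip.
Base metal (shear rupture): φR_n = 0.75 × 0.6 × 65 × 0.875 × 26 = 665.4 kip.
Governing: weld metal.

φR_n ≈ 434 kip (weld metal governs)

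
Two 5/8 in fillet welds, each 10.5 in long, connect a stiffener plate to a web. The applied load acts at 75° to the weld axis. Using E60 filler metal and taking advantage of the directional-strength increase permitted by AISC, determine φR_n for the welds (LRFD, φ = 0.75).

E60XX → F_EXX = 60 ksi.
t_e = 0.707 × 0.625 = 0.4419 in; A_we = 0.4419 × 21 = 9.279 in².
Directional factor: 1.0 + 0.5 sin^1.5(75°) = 1.475.
F_nw = 0.6 × 60 × 1.475 = 53.09 ksi.
φR_n = 0.75 × 53.09 × 9.279 = 369.5 kips.

φR_n ≈ 369 kips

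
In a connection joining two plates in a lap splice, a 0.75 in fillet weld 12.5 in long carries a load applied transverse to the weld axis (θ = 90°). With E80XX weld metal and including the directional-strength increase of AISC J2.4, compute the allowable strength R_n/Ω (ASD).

E80XX → F_EXX = 80 ksi.
t_e = 0.707 × 0.75 = 0.5302 in; A_we = 0.5302 × 12.5 = 6.628 in².
Directional factor: 1.0 + 0.5 sin^1.5(90°) = 1.5.
F_nw = 0.6 × 80 × 1.5 = 72 ksi.
R_n/Ω = (72 × 6.628) / 2.0 = 238.6 kips.

R_n/Ω ≈ 239 kips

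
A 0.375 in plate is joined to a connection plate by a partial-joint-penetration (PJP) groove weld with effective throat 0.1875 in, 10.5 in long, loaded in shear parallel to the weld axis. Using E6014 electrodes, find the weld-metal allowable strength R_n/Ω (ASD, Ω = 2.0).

R_n/Ω ≈ 35.4 kips

E60XX → F_EXX = 60 ksi.
Effective throat (given) t_e = 0.1875 in.
A_we = 0.1875 × 10.5 = 1.969 in².
F_nw = 0.6 F_EXX = 36 ksi.
R_n/Ω = (36 × 1.969) / 2.0 = 35.44 kips.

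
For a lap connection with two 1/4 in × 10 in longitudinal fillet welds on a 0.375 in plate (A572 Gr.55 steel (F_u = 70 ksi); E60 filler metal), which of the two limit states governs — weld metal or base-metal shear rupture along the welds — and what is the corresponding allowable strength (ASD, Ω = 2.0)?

R_n/Ω ≈ 63.6 kip (weld metal governs)

E60XX → F_EXX = 60 ksi.
t_e = 0.707 × 0.25 = 0.1767 in; L = 20 in.
Weld metal: R_n/Ω = (1/2.0) × 0.6 × 60 × 0.1767 × 20 = 63.63 kip.
Base metal (shear rupture): R_n/Ω = (1/2.0) × 0.6 × 70 × 0.375 × 20 = 157.5 kip.
Governing: weld metal.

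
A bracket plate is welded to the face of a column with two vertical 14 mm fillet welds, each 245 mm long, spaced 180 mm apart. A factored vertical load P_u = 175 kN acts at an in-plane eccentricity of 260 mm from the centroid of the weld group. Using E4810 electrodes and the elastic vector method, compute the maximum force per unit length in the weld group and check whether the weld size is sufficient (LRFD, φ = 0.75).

f_max ≈ 1320 N/mm; adequate

E48XX → F_EXX = 480 MPa.
Total weld length L_w = 490 mm. Treat welds as unit-width lines.
Polar moment about centroid: J = 2[d³/12 + d(b/2)²] = 2[245³/12 + 245×90²] = 6420000 mm³.
Direct shear f_v = P/L_w = 175×10³ / 490 = 357.1 N/mm (vertical).
Torsion M = P·e = 175×10³ × 260 = 45500000 N·mm.
Critical point at (x, y) = (90, 122.5) from centroid. f_tx = M·y/J = 868.2 N/mm; f_ty = M·x/J = 637.8 N/mm.
Resultant f_max = √[f_tx² + (f_v + f_ty)²] = √[868.2² + (357.1 + 637.8)²] = 1321 N/mm.
Capacity per unit length: φr_n = 0.75 × 0.6 × 480 × (0.707 × 14) = 2138 N/mm.
1321 ≤ 2138 → adequate.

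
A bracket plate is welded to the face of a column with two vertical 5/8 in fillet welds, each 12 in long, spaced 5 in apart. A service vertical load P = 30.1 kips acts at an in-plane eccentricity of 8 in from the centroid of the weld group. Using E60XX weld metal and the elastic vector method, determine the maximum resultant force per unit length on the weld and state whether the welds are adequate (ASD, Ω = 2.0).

f_max ≈ 4.22 kip/in; adequate

E60XX → F_EXX = 60 ksi.
Total weld length L_w = 24 in. Treat welds as unit-width lines.
Polar moment about centroid: J = 2[d³/12 + d(b/2)²] = 2[12³/12 + 12×2.5²] = 438 in³.
Direct shear f_v = P/L_w = 30.1 / 24 = 1.254 kip/in (vertical).
Torsion M = P·e = 30.1 × 8 = 240.8 kip·in.
Critical point at (x, y) = (2.5, 6) from centroid. f_tx = M·y/J = 3.299 kip/in; f_ty = M·x/J = 1.374 kip/in.
Resultant f_max = √[f_tx² + (f_v + f_ty)²] = √[3.299² + (1.254 + 1.374)²] = 4.218 kip/in.
Capacity per unit length: r_n/Ω = (1/2.0) × 0.6 × 60 × (0.707 × 0.625) = 7.954 kip/in.
4.218 ≤ 7.954 → adequate.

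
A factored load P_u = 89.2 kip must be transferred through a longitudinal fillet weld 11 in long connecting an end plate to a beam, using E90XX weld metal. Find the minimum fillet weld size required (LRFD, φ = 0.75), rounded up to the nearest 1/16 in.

E90XX → F_EXX = 90 ksi.
Total weld length L = 11 in.
Required throat t_e = P_u / (φ × 0.6 F_EXX × L) = 89.2 / (0.75 × 0.6 × 90 × 11) = 0.2002 in.
Required leg w = t_e / 0.707 = 0.2832 in → use 5/16 in.

w = 5/16 in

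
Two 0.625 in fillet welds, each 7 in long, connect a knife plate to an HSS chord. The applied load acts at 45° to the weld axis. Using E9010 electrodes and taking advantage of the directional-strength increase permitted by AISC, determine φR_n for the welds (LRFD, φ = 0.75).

φR_n ≈ 325 kips

E90XX → F_EXX = 90 ksi.
t_e = 0.707 × 0.625 = 0.4419 in; A_we = 0.4419 × 14 = 6.186 in².
Directional factor: 1.0 + 0.5 sin^1.5(45°) = 1.297.
F_nw = 0.6 × 90 × 1.297 = 70.05 ksi.
φR_n = 0.75 × 70.05 × 6.186 = 325 kips.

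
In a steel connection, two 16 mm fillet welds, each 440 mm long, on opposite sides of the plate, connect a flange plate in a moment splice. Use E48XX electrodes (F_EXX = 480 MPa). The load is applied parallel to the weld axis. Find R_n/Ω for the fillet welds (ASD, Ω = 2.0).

Effective throat t_e = 0.707 × 16 = 11.31 mm.
Total length L = 880 mm; A_we = 11.31 × 880 = 9955 mm².
F_nw = 0.6 F_EXX = 0.6 × 480 = 288 MPa.
R_n = 288 × 9955 × 10⁻³ = 2867 kN; R_n/Ω = 2867/2.0 = 1433 kN.

R_n/Ω ≈ 1430 kN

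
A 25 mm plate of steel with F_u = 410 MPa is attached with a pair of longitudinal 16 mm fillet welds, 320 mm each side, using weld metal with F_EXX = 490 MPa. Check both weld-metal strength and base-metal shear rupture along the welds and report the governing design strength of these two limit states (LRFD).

t_e = 0.707 × 16 = 11.31 mm; L = 640 mm.
Weld metal: φR_n = 0.75 × 0.6 × 490 × 11.31 × 640 × 10⁻³ = 1596 kN.
Base metal (shear rupture): φR_n = 0.75 × 0.6 × 410 × 25 × 640 × 10⁻³ = 2952 kN.
Governing: weld metal.

φR_n ≈ 1600 kN (weld metal governs)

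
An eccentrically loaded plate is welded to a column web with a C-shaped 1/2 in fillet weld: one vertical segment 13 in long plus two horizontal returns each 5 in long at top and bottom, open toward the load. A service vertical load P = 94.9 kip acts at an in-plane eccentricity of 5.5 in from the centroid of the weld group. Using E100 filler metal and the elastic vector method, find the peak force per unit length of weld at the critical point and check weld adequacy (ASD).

f_max ≈ 8.85 kip/in; adequate

E100XX → F_EXX = 100 ksi.
Total weld length L_w = 23 in. Treat welds as unit-width lines.
Centroid: x̄ = 2×5×2.5 / 23 = 1.087 in from the vertical weld.
Polar moment about centroid: J = I_x + I_y = [13³/12 + 2×5×6.5²] + [13×1.087² + 2(5³/12 + 5×1.413²)] = 661.7 in³.
Direct shear f_v = P/L_w = 94.9 / 23 = 4.126 kip/in (vertical).
Torsion M = P·e = 94.9 × 5.5 = 521.95 kip·in.
Critical point at (x, y) = (3.913, 6.5) from centroid. f_tx = M·y/J = 5.127 kip/in; f_ty = M·x/J = 3.086 kip/in.
Resultant f_max = √[f_tx² + (f_v + f_ty)²] = √[5.127² + (4.126 + 3.086)²] = 8.849 kip/in.
Capacity per unit length: r_n/Ω = (1/2.0) × 0.6 × 100 × (0.707 × 0.5) = 10.6 kip/in.
8.849 ≤ 10.6 → adequate.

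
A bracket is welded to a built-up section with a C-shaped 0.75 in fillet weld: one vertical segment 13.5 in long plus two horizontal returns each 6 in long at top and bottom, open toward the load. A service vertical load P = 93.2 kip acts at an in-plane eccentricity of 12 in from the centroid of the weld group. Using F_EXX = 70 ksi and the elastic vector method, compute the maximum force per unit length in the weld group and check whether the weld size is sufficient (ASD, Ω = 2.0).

f_max ≈ 13.2 kip/in; NOT adequate

Total weld length L_w = 25.5 in. Treat welds as unit-width lines.
Centroid: x̄ = 2×6×3 / 25.5 = 1.412 in from the vertical weld.
Polar moment about centroid: J = I_x + I_y = [13.5³/12 + 2×6×6.75²] + [13.5×1.412² + 2(6³/12 + 6×1.588²)] = 845 in³.
Direct shear f_v = P/L_w = 93.2 / 25.5 = 3.655 kip/in (vertical).
Torsion M = P·e = 93.2 × 12 = 1118.4 kip·in.
Critical point at (x, y) = (4.588, 6.75) from centroid. f_tx = M·y/J = 8.934 kip/in; f_ty = M·x/J = 6.073 kip/in.
Resultant f_max = √[f_tx² + (f_v + f_ty)²] = √[8.934² + (3.655 + 6.073)²] = 13.21 kip/in.
Capacity per unit length: r_n/Ω = (1/2.0) × 0.6 × 70 × (0.707 × 0.75) = 11.14 kip/in.
13.21 > 11.14 → NOT adequate.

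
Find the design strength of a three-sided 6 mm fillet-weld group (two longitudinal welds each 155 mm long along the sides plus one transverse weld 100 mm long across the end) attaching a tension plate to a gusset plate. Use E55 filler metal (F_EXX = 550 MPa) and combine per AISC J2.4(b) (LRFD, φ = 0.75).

φR_n ≈ 434 kN

t_e = 0.707 × 6 = 4.242 mm.
R_nwl = 0.6 × 550 × 4.242 × 310 × 10⁻³ = 434 kN (longitudinal, 2 welds).
R_nwt = 0.6 × 550 × 4.242 × 100 × 10⁻³ = 140 kN (transverse, base value).
(i) R_nwl + R_nwt = 573.9 kN; (ii) 0.85 R_nwl + 1.5 R_nwt = 578.8 kN.
R_n = max = 578.8 kN [governs: (ii)]; φR_n = 434.1 kN.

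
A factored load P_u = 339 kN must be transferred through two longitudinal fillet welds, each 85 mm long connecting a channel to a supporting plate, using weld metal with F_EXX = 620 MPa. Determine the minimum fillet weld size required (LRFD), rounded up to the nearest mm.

w = 11 mm

Total weld length L = 170 mm.
Required throat t_e = P_u / (φ × 0.6 F_EXX × L) = 339 / (0.75 × 0.6 × 620 × 170 × 10⁻³) = 7.147 mm.
Required leg w = t_e / 0.707 = 10.11 mm → use 11 mm.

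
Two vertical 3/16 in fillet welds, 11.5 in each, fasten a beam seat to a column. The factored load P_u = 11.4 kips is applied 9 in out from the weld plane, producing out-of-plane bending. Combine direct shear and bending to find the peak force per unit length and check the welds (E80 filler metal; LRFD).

E80XX → F_EXX = 80 ksi.
L_w = 2 × 11.5 = 23 in; section modulus (unit throat) S = 2 × L²/6 = 44.08 in².
Direct shear f_v = P/L_w = 11.4/23 = 0.4957 kip/in.
Moment M = P × e = 11.4 × 9 = 102.6 kip·in; bending f_b = M/S = 2.327 kip/in.
f_max = √(f_v² + f_b²) = √(0.4957² + 2.327²) = 2.38 kip/in.
φr_n = 0.75 × 0.6 × 80 × (0.707 × 0.1875) = 4.772 kip/in → adequate.

f_max ≈ 2.38 kip/in; adequate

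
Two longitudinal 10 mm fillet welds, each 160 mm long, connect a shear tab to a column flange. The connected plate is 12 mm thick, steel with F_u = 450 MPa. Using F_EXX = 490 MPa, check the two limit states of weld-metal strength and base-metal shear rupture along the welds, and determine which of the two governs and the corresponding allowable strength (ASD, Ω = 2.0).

t_e = 0.707 × 10 = 7.07 mm; L = 320 mm.
Weld metal: R_n/Ω = (1/2.0) × 0.6 × 490 × 7.07 × 320 × 10⁻³ = 332.6 kN.
Base metal (shear rupture): R_n/Ω = (1/2.0) × 0.6 × 450 × 12 × 320 × 10⁻³ = 518.4 kN.
Governing: weld metal.

R_n/Ω ≈ 333 kN (weld metal governs)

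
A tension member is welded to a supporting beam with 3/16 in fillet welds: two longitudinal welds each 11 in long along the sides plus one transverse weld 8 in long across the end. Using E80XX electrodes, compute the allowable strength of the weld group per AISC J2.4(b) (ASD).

E80XX → F_EXX = 80 ksi.
t_e = 0.707 × 0.1875 = 0.1326 in.
R_nwl = 0.6 × 80 × 0.1326 × 22 = 140 kips (longitudinal, 2 welds).
R_nwt = 0.6 × 80 × 0.1326 × 8 = 50.9 kips (transverse, base value).
(i) R_nwl + R_nwt = 190.9 kips; (ii) 0.85 R_nwl + 1.5 R_nwt = 195.3 kips.
R_n = max = 195.3 kips [governs: (ii)]; R_n/Ω = 97.67 kips.

R_n/Ω ≈ 97.7 kips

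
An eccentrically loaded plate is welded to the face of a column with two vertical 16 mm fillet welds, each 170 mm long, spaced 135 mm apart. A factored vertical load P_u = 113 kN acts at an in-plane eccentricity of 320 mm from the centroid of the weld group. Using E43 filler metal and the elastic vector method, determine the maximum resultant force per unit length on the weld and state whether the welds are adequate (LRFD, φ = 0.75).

E43XX → F_EXX = 430 MPa.
Total weld length L_w = 340 mm. Treat welds as unit-width lines.
Polar moment about centroid: J = 2[d³/12 + d(b/2)²] = 2[170³/12 + 170×67.5²] = 2368000 mm³.
Direct shear f_v = P/L_w = 113×10³ / 340 = 332.4 N/mm (vertical).
Torsion M = P·e = 113×10³ × 320 = 36160000 N·mm.
Critical point at (x, y) = (67.5, 85) from centroid. f_tx = M·y/J = 1298 N/mm; f_ty = M·x/J = 1031 N/mm.
Resultant f_max = √[f_tx² + (f_v + f_ty)²] = √[1298² + (332.4 + 1031)²] = 1882 N/mm.
Capacity per unit length: φr_n = 0.75 × 0.6 × 430 × (0.707 × 16) = 2189 N/mm.
1882 ≤ 2189 → adequate.

f_max ≈ 1880 N/mm; adequate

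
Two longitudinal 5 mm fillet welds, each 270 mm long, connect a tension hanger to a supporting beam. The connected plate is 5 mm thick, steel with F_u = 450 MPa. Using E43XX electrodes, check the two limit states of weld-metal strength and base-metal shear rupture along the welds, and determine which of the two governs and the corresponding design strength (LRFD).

φR_n ≈ 369 kN (weld metal governs)

E43XX → F_EXX = 430 MPa.
t_e = 0.707 × 5 = 3.535 mm; L = 540 mm.
Weld metal: φR_n = 0.75 × 0.6 × 430 × 3.535 × 540 × 10⁻³ = 369.4 kN.
Base metal (shear rupture): φR_n = 0.75 × 0.6 × 450 × 5 × 540 × 10⁻³ = 546.8 kN.
Governing: weld metal.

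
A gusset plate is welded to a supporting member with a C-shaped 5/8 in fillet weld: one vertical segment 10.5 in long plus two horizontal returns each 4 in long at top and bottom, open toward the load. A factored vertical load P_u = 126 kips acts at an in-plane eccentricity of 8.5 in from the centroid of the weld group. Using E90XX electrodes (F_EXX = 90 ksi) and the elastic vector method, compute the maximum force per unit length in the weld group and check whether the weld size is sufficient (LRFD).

Total weld length L_w = 18.5 in. Treat welds as unit-width lines.
Centroid: x̄ = 2×4×2 / 18.5 = 0.8649 in from the vertical weld.
Polar moment about centroid: J = I_x + I_y = [10.5³/12 + 2×4×5.25²] + [10.5×0.8649² + 2(4³/12 + 4×1.135²)] = 345.8 in³.
Direct shear f_v = P/L_w = 126 / 18.5 = 6.811 kip/in (vertical).
Torsion M = P·e = 126 × 8.5 = 1071 kip·in.
Critical point at (x, y) = (3.135, 5.25) from centroid. f_tx = M·y/J = 16.26 kip/in; f_ty = M·x/J = 9.71 kip/in.
Resultant f_max = √[f_tx² + (f_v + f_ty)²] = √[16.26² + (6.811 + 9.71)²] = 23.18 kip/in.
Capacity per unit length: φr_n = 0.75 × 0.6 × 90 × (0.707 × 0.625) = 17.9 kip/in.
23.18 > 17.9 → NOT adequate.

f_max ≈ 23.2 kip/in; NOT adequate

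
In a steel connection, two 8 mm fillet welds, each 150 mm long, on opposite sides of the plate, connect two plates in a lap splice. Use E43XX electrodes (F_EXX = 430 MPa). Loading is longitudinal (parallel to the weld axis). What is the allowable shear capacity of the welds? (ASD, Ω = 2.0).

R_n/Ω ≈ 219 kN

Effective throat t_e = 0.707 × 8 = 5.656 mm.
Total length L = 300 mm; A_we = 5.656 × 300 = 1697 mm².
F_nw = 0.6 F_EXX = 0.6 × 430 = 258 MPa.
R_n = 258 × 1697 × 10⁻³ = 437.8 kN; R_n/Ω = 437.8/2.0 = 218.9 kN.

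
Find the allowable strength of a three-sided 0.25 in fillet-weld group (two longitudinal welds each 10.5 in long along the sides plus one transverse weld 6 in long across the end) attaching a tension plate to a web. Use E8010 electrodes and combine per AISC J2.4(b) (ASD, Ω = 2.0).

E80XX → F_EXX = 80 ksi.
t_e = 0.707 × 0.25 = 0.1767 in.
R_nwl = 0.6 × 80 × 0.1767 × 21 = 178.2 kips (longitudinal, 2 welds).
R_nwt = 0.6 × 80 × 0.1767 × 6 = 50.9 kips (transverse, base value).
(i) R_nwl + R_nwt = 229.1 kips; (ii) 0.85 R_nwl + 1.5 R_nwt = 227.8 kips.
R_n = max = 229.1 kips [governs: (i)]; R_n/Ω = 114.5 kips.

R_n/Ω ≈ 115 kips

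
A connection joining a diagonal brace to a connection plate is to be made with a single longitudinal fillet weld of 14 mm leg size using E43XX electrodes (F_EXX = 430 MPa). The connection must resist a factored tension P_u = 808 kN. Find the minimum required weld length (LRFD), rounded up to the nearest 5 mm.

Throat t_e = 0.707 × 14 = 9.898 mm.
φr_n = 0.75 × 0.6 × 430 × 9.898 × 10⁻³ = 1.915 kN/mm.
L_req = P_u / φr_n = 808 / 1.915 = 421.9 mm total.
Round up → use L = 425 mm.

L = 425 mm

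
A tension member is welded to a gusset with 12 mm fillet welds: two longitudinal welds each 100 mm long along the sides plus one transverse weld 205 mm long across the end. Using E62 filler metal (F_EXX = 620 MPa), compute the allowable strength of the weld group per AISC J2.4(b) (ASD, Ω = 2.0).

t_e = 0.707 × 12 = 8.484 mm.
R_nwl = 0.6 × 620 × 8.484 × 200 × 10⁻³ = 631.2 kN (longitudinal, 2 welds).
R_nwt = 0.6 × 620 × 8.484 × 205 × 10⁻³ = 647 kN (transverse, base value).
(i) R_nwl + R_nwt = 1278 kN; (ii) 0.85 R_nwl + 1.5 R_nwt = 1507 kN.
R_n = max = 1507 kN [governs: (ii)]; R_n/Ω = 753.5 kN.

R_n/Ω ≈ 754 kN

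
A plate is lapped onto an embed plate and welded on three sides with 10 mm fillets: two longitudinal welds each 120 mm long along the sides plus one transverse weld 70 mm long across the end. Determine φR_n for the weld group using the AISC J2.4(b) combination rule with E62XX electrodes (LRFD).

E62XX → F_EXX = 620 MPa.
t_e = 0.707 × 10 = 7.07 mm.
R_nwl = 0.6 × 620 × 7.07 × 240 × 10⁻³ = 631.2 kN (longitudinal, 2 welds).
R_nwt = 0.6 × 620 × 7.07 × 70 × 10⁻³ = 184.1 kN (transverse, base value).
(i) R_nwl + R_nwt = 815.3 kN; (ii) 0.85 R_nwl + 1.5 R_nwt = 812.7 kN.
R_n = max = 815.3 kN [governs: (i)]; φR_n = 611.5 kN.

φR_n ≈ 611 kN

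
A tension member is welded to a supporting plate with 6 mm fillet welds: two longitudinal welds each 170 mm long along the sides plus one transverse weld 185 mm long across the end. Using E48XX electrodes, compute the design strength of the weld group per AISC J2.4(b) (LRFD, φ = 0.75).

φR_n ≈ 519 kN

E48XX → F_EXX = 480 MPa.
t_e = 0.707 × 6 = 4.242 mm.
R_nwl = 0.6 × 480 × 4.242 × 340 × 10⁻³ = 415.4 kN (longitudinal, 2 welds).
R_nwt = 0.6 × 480 × 4.242 × 185 × 10⁻³ = 226 kN (transverse, base value).
(i) R_nwl + R_nwt = 641.4 kN; (ii) 0.85 R_nwl + 1.5 R_nwt = 692.1 kN.
R_n = max = 692.1 kN [governs: (ii)]; φR_n = 519.1 kN.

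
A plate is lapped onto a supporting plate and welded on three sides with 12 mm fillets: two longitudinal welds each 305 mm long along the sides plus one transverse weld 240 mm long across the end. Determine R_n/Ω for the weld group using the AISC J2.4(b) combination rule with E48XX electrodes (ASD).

E48XX → F_EXX = 480 MPa.
t_e = 0.707 × 12 = 8.484 mm.
R_nwl = 0.6 × 480 × 8.484 × 610 × 10⁻³ = 1490 kN (longitudinal, 2 welds).
R_nwt = 0.6 × 480 × 8.484 × 240 × 10⁻³ = 586.4 kN (transverse, base value).
(i) R_nwl + R_nwt = 2077 kN; (ii) 0.85 R_nwl + 1.5 R_nwt = 2147 kN.
R_n = max = 2147 kN [governs: (ii)]; R_n/Ω = 1073 kN.

R_n/Ω ≈ 1070 kN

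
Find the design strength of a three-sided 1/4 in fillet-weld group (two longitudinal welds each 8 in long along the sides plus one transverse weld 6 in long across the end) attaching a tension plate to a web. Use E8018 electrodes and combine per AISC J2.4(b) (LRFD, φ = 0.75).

φR_n ≈ 144 kip

E80XX → F_EXX = 80 ksi.
t_e = 0.707 × 0.25 = 0.1767 in.
R_nwl = 0.6 × 80 × 0.1767 × 16 = 135.7 kip (longitudinal, 2 welds).
R_nwt = 0.6 × 80 × 0.1767 × 6 = 50.9 kip (transverse, base value).
(i) R_nwl + R_nwt = 186.6 kip; (ii) 0.85 R_nwl + 1.5 R_nwt = 191.7 kip.
R_n = max = 191.7 kip [governs: (ii)]; φR_n = 143.8 kip.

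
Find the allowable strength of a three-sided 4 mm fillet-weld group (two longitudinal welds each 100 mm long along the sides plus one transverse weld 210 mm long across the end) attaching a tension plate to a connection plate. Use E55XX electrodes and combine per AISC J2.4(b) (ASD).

R_n/Ω ≈ 226 kN

E55XX → F_EXX = 550 MPa.
t_e = 0.707 × 4 = 2.828 mm.
R_nwl = 0.6 × 550 × 2.828 × 200 × 10⁻³ = 186.6 kN (longitudinal, 2 welds).
R_nwt = 0.6 × 550 × 2.828 × 210 × 10⁻³ = 196 kN (transverse, base value).
(i) R_nwl + R_nwt = 382.6 kN; (ii) 0.85 R_nwl + 1.5 R_nwt = 452.6 kN.
R_n = max = 452.6 kN [governs: (ii)]; R_n/Ω = 226.3 kN.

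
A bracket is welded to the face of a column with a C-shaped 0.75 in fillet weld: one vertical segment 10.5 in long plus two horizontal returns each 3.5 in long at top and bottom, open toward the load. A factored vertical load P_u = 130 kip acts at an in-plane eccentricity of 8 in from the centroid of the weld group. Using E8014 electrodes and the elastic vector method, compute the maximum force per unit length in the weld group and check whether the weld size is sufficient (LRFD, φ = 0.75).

E80XX → F_EXX = 80 ksi.
Total weld length L_w = 17.5 in. Treat welds as unit-width lines.
Centroid: x̄ = 2×3.5×1.75 / 17.5 = 0.7 in from the vertical weld.
Polar moment about centroid: J = I_x + I_y = [10.5³/12 + 2×3.5×5.25²] + [10.5×0.7² + 2(3.5³/12 + 3.5×1.05²)] = 309.4 in³.
Direct shear f_v = P/L_w = 130 / 17.5 = 7.429 kip/in (vertical).
Torsion M = P·e = 130 × 8 = 1040 kip·in.
Critical point at (x, y) = (2.8, 5.25) from centroid. f_tx = M·y/J = 17.65 kip/in; f_ty = M·x/J = 9.411 kip/in.
Resultant f_max = √[f_tx² + (f_v + f_ty)²] = √[17.65² + (7.429 + 9.411)²] = 24.39 kip/in.
Capacity per unit length: φr_n = 0.75 × 0.6 × 80 × (0.707 × 0.75) = 19.09 kip/in.
24.39 > 19.09 → NOT adequate.

f_max ≈ 24.4 kip/in; NOT adequate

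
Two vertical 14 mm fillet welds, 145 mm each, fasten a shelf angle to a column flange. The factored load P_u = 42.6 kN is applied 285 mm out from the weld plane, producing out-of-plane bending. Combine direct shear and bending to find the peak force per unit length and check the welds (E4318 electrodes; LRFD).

f_max ≈ 1740 N/mm; adequate

E43XX → F_EXX = 430 MPa.
L_w = 2 × 145 = 290 mm; section modulus (unit throat) S = 2 × L²/6 = 7008 mm².
Direct shear f_v = P/L_w = 42.6×10³/290 = 146.9 N/mm.
Moment M = P × e = 42.6×10³ × 285 = 12141000 N·mm; bending f_b = M/S = 1732 N/mm.
f_max = √(f_v² + f_b²) = √(146.9² + 1732²) = 1739 N/mm.
φr_n = 0.75 × 0.6 × 430 × (0.707 × 14) = 1915 N/mm → adequate.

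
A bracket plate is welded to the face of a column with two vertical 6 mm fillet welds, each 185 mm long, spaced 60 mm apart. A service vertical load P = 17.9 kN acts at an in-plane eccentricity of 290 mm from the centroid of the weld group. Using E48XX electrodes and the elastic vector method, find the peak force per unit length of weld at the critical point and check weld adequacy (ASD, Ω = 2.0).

f_max ≈ 381 N/mm; adequate

E48XX → F_EXX = 480 MPa.
Total weld length L_w = 370 mm. Treat welds as unit-width lines.
Polar moment about centroid: J = 2[d³/12 + d(b/2)²] = 2[185³/12 + 185×30²] = 1388000 mm³.
Direct shear f_v = P/L_w = 17.9×10³ / 370 = 48.38 N/mm (vertical).
Torsion M = P·e = 17.9×10³ × 290 = 5191000 N·mm.
Critical point at (x, y) = (30, 92.5) from centroid. f_tx = M·y/J = 345.9 N/mm; f_ty = M·x/J = 112.2 N/mm.
Resultant f_max = √[f_tx² + (f_v + f_ty)²] = √[345.9² + (48.38 + 112.2)²] = 381.3 N/mm.
Capacity per unit length: r_n/Ω = (1/2.0) × 0.6 × 480 × (0.707 × 6) = 610.8 N/mm.
381.3 ≤ 610.8 → adequate.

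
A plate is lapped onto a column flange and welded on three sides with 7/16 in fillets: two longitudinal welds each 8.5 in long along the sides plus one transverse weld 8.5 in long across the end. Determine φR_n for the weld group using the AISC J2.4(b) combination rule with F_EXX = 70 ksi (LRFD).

t_e = 0.707 × 0.4375 = 0.3093 in.
R_nwl = 0.6 × 70 × 0.3093 × 17 = 220.8 kip (longitudinal, 2 welds).
R_nwt = 0.6 × 70 × 0.3093 × 8.5 = 110.4 kip (transverse, base value).
(i) R_nwl + R_nwt = 331.3 kip; (ii) 0.85 R_nwl + 1.5 R_nwt = 353.4 kip.
R_n = max = 353.4 kip [governs: (ii)]; φR_n = 265 kip.

φR_n ≈ 265 kip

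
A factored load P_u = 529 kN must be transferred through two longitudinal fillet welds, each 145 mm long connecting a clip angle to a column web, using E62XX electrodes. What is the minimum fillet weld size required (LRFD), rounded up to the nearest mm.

E62XX → F_EXX = 620 MPa.
Total weld length L = 290 mm.
Required throat t_e = P_u / (φ × 0.6 F_EXX × L) = 529 / (0.75 × 0.6 × 620 × 290 × 10⁻³) = 6.538 mm.
Required leg w = t_e / 0.707 = 9.248 mm → use 10 mm.

w = 10 mm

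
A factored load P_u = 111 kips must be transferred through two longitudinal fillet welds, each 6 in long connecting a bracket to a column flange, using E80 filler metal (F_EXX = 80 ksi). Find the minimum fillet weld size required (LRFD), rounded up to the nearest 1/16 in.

Total weld length L = 12 in.
Required throat t_e = P_u / (φ × 0.6 F_EXX × L) = 111 / (0.75 × 0.6 × 80 × 12) = 0.2569 in.
Required leg w = t_e / 0.707 = 0.3634 in → use 3/8 in.

w = 3/8 in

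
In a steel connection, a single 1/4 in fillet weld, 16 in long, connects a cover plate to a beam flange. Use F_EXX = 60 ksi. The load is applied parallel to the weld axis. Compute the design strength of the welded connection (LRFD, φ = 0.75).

φR_n ≈ 76.4 kips

Effective throat t_e = 0.707 × 0.25 = 0.1767 in.
Total length L = 16 in; A_we = 0.1767 × 16 = 2.828 in².
F_nw = 0.6 F_EXX = 0.6 × 60 = 36 ksi.
φR_n = 0.75 × 36 × 2.828 = 76.36 kips.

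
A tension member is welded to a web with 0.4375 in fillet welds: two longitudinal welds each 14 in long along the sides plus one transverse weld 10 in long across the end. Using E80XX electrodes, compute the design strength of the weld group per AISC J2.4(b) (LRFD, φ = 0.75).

E80XX → F_EXX = 80 ksi.
t_e = 0.707 × 0.4375 = 0.3093 in.
R_nwl = 0.6 × 80 × 0.3093 × 28 = 415.7 kips (longitudinal, 2 welds).
R_nwt = 0.6 × 80 × 0.3093 × 10 = 148.5 kips (transverse, base value).
(i) R_nwl + R_nwt = 564.2 kips; (ii) 0.85 R_nwl + 1.5 R_nwt = 576.1 kips.
R_n = max = 576.1 kips [governs: (ii)]; φR_n = 432 kips.

φR_n ≈ 432 kips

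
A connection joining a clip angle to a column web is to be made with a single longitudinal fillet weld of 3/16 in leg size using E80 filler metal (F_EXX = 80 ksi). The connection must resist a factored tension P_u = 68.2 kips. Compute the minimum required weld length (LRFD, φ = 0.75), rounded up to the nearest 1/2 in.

Throat t_e = 0.707 × 0.1875 = 0.1326 in.
φr_n = 0.75 × 0.6 × 80 × 0.1326 = 4.772 kips/in.
L_req = P_u / φr_n = 68.2 / 4.772 = 14.29 in total.
Round up → use L = 14.5 in.

L = 14.5 in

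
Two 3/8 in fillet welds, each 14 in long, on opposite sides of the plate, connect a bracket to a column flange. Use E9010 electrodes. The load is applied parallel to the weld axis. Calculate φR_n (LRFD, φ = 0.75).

E90XX → F_EXX = 90 ksi.
Effective throat t_e = 0.707 × 0.375 = 0.2651 in.
Total length L = 28 in; A_we = 0.2651 × 28 = 7.423 in².
F_nw = 0.6 F_EXX = 0.6 × 90 = 54 ksi.
φR_n = 0.75 × 54 × 7.423 = 300.7 kips.

φR_n ≈ 301 kips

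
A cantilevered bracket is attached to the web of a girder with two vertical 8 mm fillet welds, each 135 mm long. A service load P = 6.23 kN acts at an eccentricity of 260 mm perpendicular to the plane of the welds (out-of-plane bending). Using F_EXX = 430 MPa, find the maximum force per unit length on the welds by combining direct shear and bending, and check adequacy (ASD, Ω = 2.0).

f_max ≈ 268 N/mm; adequate

L_w = 2 × 135 = 270 mm; section modulus (unit throat) S = 2 × L²/6 = 6075 mm².
Direct shear f_v = P/L_w = 6.23×10³/270 = 23.07 N/mm.
Moment M = P × e = 6.23×10³ × 260 = 1619800 N·mm; bending f_b = M/S = 266.6 N/mm.
f_max = √(f_v² + f_b²) = √(23.07² + 266.6²) = 267.6 N/mm.
r_n/Ω = (1/2.0) × 0.6 × 430 × (0.707 × 8) = 729.6 N/mm → adequate.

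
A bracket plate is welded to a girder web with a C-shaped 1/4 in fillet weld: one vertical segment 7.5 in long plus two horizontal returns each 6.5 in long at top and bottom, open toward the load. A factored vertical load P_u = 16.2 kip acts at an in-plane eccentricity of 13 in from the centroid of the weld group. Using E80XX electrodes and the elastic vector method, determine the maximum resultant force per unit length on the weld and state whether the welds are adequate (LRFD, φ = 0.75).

E80XX → F_EXX = 80 ksi.
Total weld length L_w = 20.5 in. Treat welds as unit-width lines.
Centroid: x̄ = 2×6.5×3.25 / 20.5 = 2.061 in from the vertical weld.
Polar moment about centroid: J = I_x + I_y = [7.5³/12 + 2×6.5×3.75²] + [7.5×2.061² + 2(6.5³/12 + 6.5×1.189²)] = 314 in³.
Direct shear f_v = P/L_w = 16.2 / 20.5 = 0.7902 kip/in (vertical).
Torsion M = P·e = 16.2 × 13 = 210.6 kip·in.
Critical point at (x, y) = (4.439, 3.75) from centroid. f_tx = M·y/J = 2.515 kip/in; f_ty = M·x/J = 2.977 kip/in.
Resultant f_max = √[f_tx² + (f_v + f_ty)²] = √[2.515² + (0.7902 + 2.977)²] = 4.53 kip/in.
Capacity per unit length: φr_n = 0.75 × 0.6 × 80 × (0.707 × 0.25) = 6.363 kip/in.
4.53 ≤ 6.363 → adequate.

f_max ≈ 4.53 kip/in; adequate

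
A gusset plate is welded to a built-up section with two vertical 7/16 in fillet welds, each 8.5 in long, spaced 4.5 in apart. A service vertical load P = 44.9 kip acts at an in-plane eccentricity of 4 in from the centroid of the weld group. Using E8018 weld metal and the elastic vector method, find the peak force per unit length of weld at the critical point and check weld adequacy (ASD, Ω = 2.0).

f_max ≈ 6.27 kip/in; adequate

E80XX → F_EXX = 80 ksi.
Total weld length L_w = 17 in. Treat welds as unit-width lines.
Polar moment about centroid: J = 2[d³/12 + d(b/2)²] = 2[8.5³/12 + 8.5×2.25²] = 188.4 in³.
Direct shear f_v = P/L_w = 44.9 / 17 = 2.641 kip/in (vertical).
Torsion M = P·e = 44.9 × 4 = 179.6 kip·in.
Critical point at (x, y) = (2.25, 4.25) from centroid. f_tx = M·y/J = 4.051 kip/in; f_ty = M·x/J = 2.145 kip/in.
Resultant f_max = √[f_tx² + (f_v + f_ty)²] = √[4.051² + (2.641 + 2.145)²] = 6.27 kip/in.
Capacity per unit length: r_n/Ω = (1/2.0) × 0.6 × 80 × (0.707 × 0.4375) = 7.423 kip/in.
6.27 ≤ 7.423 → adequate.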